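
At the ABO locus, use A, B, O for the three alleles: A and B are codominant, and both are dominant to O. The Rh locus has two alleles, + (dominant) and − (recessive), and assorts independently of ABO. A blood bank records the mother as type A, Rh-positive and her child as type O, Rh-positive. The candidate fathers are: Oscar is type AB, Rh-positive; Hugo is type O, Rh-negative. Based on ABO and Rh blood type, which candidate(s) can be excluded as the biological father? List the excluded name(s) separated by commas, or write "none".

Oscar

A candidate is excluded only if no genotype consistent with his phenotype could produce a type O, Rh-positive child with a type A, Rh-positive mother.
Oscar (type AB, Rh+): no genotype consistent with that phenotype can produce a type-O Rh+ child with a type-A mother.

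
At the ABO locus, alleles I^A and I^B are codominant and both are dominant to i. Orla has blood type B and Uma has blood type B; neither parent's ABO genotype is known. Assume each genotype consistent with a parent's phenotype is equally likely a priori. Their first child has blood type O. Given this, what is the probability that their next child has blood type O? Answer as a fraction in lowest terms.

1/4

Possible genotypes: Orla ∈ {I^B I^B, I^B i}; Uma ∈ {I^B I^B, I^B i}.
Weight each parental genotype pair by prior × P(type-O child):
  I^B i × I^B i: posterior weight 1; P(next child type O) = 1/4.
Weighted sum = 1/4.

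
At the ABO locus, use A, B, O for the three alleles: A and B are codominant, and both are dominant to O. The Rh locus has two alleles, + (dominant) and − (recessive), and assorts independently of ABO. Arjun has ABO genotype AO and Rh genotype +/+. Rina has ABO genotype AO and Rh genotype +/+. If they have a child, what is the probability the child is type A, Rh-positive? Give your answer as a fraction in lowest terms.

ABO cross AO × AO → offspring phenotypes: 1/4 O, 3/4 A.
Rh cross +/+ × +/+ → 1 Rh+.
Independent loci: P(type A, Rh-positive) = 3/4 × 1 = 3/4.

3/4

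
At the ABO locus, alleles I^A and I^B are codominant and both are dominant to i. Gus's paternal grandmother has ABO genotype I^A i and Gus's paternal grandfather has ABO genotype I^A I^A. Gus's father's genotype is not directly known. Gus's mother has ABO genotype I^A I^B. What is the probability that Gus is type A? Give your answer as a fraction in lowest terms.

Gus's father's ABO genotype from I^A i × I^A I^A: 1/2 I^A I^A, 1/2 I^A i.
Crossing each possibility with the mother I^A I^B and summing P(type A): 1/2·1/2 + 1/2·1/2 = 1/2.

1/2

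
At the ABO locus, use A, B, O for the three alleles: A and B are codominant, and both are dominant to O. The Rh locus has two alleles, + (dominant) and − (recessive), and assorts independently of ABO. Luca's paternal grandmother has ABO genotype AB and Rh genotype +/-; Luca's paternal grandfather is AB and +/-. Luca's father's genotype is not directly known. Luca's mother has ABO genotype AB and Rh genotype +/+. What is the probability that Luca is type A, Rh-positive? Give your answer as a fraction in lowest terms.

Luca's father's ABO genotype from AB × AB: 1/4 AA, 1/2 AB, 1/4 BB.
Crossing each possibility with the mother AB and summing P(type A): 1/4·1/2 + 1/2·1/4 + 1/4·0 = 1/4.
Similarly for Rh via the father's Rh distribution: P(Rh+) = 1.
Independent loci: 1/4 × 1 = 1/4.

1/4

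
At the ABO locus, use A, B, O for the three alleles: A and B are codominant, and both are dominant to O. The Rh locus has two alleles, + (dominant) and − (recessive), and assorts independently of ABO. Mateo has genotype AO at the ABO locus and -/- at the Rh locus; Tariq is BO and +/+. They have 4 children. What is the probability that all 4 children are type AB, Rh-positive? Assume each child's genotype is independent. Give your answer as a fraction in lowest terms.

1/256

ABO cross AO × BO → 1/4 O, 1/4 A, 1/4 B, 1/4 AB.
Rh cross -/- × +/+ → 1 Rh+; so P(type AB, Rh-positive) = 1/4 × 1 = 1/4 per child.
All 4 independent: (1/4)^4 = 1/256.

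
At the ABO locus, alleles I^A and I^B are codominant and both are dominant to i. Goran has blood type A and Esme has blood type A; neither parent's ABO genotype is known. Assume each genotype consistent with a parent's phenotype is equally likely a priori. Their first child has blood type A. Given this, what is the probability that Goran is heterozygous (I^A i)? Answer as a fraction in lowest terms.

Possible genotypes: Goran ∈ {I^A I^A, I^A i}; Esme ∈ {I^A I^A, I^A i}.
Weight each parental genotype pair by prior × P(type-A child):
  I^A I^A × I^A I^A: posterior weight 4/15.
  I^A I^A × I^A i: posterior weight 4/15.
  I^A i × I^A I^A: posterior weight 4/15.
  I^A i × I^A i: posterior weight 1/5.
Sum the posterior weight over pairs where Goran is I^A i: 7/15.

7/15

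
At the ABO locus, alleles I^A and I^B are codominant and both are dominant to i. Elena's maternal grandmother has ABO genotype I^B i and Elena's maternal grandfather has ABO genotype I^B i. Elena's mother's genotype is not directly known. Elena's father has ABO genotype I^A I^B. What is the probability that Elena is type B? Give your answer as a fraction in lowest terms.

1/2

Elena's mother's ABO genotype from I^B i × I^B i: 1/4 I^B I^B, 1/2 I^B i, 1/4 i i.
Crossing each possibility with the father I^A I^B and summing P(type B): 1/4·1/2 + 1/2·1/2 + 1/4·1/2 = 1/2.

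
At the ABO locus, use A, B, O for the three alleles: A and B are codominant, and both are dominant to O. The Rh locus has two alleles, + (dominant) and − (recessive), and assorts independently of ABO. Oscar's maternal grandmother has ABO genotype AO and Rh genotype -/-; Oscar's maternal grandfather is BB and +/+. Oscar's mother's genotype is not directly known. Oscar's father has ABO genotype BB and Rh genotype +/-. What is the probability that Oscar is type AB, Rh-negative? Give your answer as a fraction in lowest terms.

Oscar's mother's ABO genotype from AO × BB: 1/2 AB, 1/2 BO.
Crossing each possibility with the father BB and summing P(type AB): 1/2·1/2 + 1/2·0 = 1/4.
Similarly for Rh via the mother's Rh distribution: P(Rh-) = 1/4.
Independent loci: 1/4 × 1/4 = 1/16.

1/16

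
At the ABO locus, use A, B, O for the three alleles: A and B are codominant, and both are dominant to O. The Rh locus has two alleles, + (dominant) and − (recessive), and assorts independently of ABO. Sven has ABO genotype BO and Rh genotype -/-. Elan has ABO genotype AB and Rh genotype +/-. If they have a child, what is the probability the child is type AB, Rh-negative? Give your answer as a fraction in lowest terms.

1/8

ABO cross BO × AB → offspring phenotypes: 1/4 A, 1/2 B, 1/4 AB.
Rh cross -/- × +/- → 1/2 Rh+, 1/2 Rh-.
Independent loci: P(type AB, Rh-negative) = 1/4 × 1/2 = 1/8.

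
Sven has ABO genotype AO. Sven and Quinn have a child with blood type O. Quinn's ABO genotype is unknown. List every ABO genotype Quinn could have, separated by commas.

AO, BO, OO

For each candidate genotype of Quinn, check whether crossing it with AO can produce every observed child phenotype.
  AA → possible child types {A} ✗
  AB → possible child types {A, B, AB} ✗
  AO → possible child types {O, A} ✓
  BB → possible child types {B, AB} ✗
  BO → possible child types {O, A, B, AB} ✓
  OO → possible child types {O, A} ✓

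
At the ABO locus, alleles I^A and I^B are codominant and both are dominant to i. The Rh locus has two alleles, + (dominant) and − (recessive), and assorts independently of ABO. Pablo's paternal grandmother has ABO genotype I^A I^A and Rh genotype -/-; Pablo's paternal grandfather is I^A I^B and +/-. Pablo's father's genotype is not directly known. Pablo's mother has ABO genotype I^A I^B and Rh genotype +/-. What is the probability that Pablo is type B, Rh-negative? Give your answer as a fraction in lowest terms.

Pablo's father's ABO genotype from I^A I^A × I^A I^B: 1/2 I^A I^A, 1/2 I^A I^B.
Crossing each possibility with the mother I^A I^B and summing P(type B): 1/2·0 + 1/2·1/4 = 1/8.
Similarly for Rh via the father's Rh distribution: P(Rh-) = 3/8.
Independent loci: 1/8 × 3/8 = 3/64.

3/64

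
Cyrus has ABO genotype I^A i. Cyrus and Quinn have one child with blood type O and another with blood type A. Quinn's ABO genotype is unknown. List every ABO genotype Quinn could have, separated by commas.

I^A i, I^B i, i i

For each candidate genotype of Quinn, check whether crossing it with I^A i can produce every observed child phenotype.
  I^A I^A → possible child types {A} ✗
  I^A I^B → possible child types {A, B, AB} ✗
  I^A i → possible child types {O, A} ✓
  I^B I^B → possible child types {B, AB} ✗
  I^B i → possible child types {O, A, B, AB} ✓
  i i → possible child types {O, A} ✓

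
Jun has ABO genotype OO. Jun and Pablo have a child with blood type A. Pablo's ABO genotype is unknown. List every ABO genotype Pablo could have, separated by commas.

For each candidate genotype of Pablo, check whether crossing it with OO can produce every observed child phenotype.
  AA → possible child types {A} ✓
  AB → possible child types {A, B} ✓
  AO → possible child types {O, A} ✓
  BB → possible child types {B} ✗
  BO → possible child types {O, B} ✗
  OO → possible child types {O} ✗

AA, AB, AO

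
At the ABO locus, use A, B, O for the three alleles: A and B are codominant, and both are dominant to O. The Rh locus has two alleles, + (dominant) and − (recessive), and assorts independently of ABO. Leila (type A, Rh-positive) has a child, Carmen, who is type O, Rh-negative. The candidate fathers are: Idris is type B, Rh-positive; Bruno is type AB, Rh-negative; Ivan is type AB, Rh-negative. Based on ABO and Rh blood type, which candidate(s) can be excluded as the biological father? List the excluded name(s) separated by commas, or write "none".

Bruno, Ivan

A candidate is excluded only if no genotype consistent with his phenotype could produce a type O, Rh-negative child with a type A, Rh-positive mother.
Bruno (type AB, Rh-): no genotype consistent with that phenotype can produce a type-O Rh- child with a type-A mother.
Ivan (type AB, Rh-): no genotype consistent with that phenotype can produce a type-O Rh- child with a type-A mother.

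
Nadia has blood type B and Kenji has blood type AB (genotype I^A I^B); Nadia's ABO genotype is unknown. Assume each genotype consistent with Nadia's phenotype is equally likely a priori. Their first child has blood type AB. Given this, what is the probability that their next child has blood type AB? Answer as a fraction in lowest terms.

5/12

Possible genotypes: Nadia ∈ {I^B I^B, I^B i}; Kenji ∈ {I^A I^B}.
Weight each parental genotype pair by prior × P(type-AB child):
  I^B I^B × I^A I^B: posterior weight 2/3; P(next child type AB) = 1/2.
  I^B i × I^A I^B: posterior weight 1/3; P(next child type AB) = 1/4.
Weighted sum = 5/12.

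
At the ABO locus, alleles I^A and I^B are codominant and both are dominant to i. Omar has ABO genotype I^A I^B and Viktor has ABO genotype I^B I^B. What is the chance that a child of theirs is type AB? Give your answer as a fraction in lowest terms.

1/2

ABO cross I^A I^B × I^B I^B → offspring phenotypes: 1/2 B, 1/2 AB.
So P(type AB) = 1/2.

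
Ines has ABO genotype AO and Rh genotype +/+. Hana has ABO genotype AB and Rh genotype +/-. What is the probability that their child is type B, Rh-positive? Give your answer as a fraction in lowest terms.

ABO cross AO × AB → offspring phenotypes: 1/2 A, 1/4 B, 1/4 AB.
Rh cross +/+ × +/- → 1 Rh+.
Independent loci: P(type B, Rh-positive) = 1/4 × 1 = 1/4.

1/4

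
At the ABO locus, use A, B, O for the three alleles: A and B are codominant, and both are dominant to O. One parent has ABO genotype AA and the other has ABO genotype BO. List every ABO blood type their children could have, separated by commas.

Gametes from AA × BO give offspring ABO genotypes AB, AO, i.e. phenotypes A, AB.

A, AB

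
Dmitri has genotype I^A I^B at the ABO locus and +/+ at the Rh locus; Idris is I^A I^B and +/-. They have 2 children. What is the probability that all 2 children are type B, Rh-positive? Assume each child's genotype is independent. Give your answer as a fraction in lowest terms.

ABO cross I^A I^B × I^A I^B → 1/4 A, 1/4 B, 1/2 AB.
Rh cross +/+ × +/- → 1 Rh+; so P(type B, Rh-positive) = 1/4 × 1 = 1/4 per child.
All 2 independent: (1/4)^2 = 1/16.

1/16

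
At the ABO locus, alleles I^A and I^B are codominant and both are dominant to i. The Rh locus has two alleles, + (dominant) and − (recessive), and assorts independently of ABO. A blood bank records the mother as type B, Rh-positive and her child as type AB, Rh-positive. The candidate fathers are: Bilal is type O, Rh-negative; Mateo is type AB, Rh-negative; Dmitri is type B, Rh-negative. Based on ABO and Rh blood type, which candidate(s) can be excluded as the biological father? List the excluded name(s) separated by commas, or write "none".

Bilal, Dmitri

A candidate is excluded only if no genotype consistent with his phenotype could produce a type AB, Rh-positive child with a type B, Rh-positive mother.
Bilal (type O, Rh-): no genotype consistent with that phenotype can produce a type-AB Rh+ child with a type-B mother.
Dmitri (type B, Rh-): no genotype consistent with that phenotype can produce a type-AB Rh+ child with a type-B mother.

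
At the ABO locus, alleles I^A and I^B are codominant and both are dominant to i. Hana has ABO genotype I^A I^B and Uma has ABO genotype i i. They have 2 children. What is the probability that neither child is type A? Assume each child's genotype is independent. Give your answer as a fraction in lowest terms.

ABO cross I^A I^B × i i → 1/2 A, 1/2 B.
So P(type A) = 1/2 per child.
P(not type A) = 1/2 for one child; (1/2)^2 = 1/4.

1/4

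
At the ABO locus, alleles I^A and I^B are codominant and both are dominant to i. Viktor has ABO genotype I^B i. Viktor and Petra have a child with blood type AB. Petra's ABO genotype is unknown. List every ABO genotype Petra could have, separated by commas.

For each candidate genotype of Petra, check whether crossing it with I^B i can produce every observed child phenotype.
  I^A I^A → possible child types {A, AB} ✓
  I^A I^B → possible child types {A, B, AB} ✓
  I^A i → possible child types {O, A, B, AB} ✓
  I^B I^B → possible child types {B} ✗
  I^B i → possible child types {O, B} ✗
  i i → possible child types {O, B} ✗

I^A I^A, I^A I^B, I^A i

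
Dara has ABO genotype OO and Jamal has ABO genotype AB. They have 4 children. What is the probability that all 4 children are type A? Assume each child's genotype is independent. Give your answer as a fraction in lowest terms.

1/16

ABO cross OO × AB → 1/2 A, 1/2 B.
So P(type A) = 1/2 per child.
All 4 independent: (1/2)^4 = 1/16.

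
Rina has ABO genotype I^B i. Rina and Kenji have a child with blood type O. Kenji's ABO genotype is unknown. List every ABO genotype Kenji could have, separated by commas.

I^A i, I^B i, i i

For each candidate genotype of Kenji, check whether crossing it with I^B i can produce every observed child phenotype.
  I^A I^A → possible child types {A, AB} ✗
  I^A I^B → possible child types {A, B, AB} ✗
  I^A i → possible child types {O, A, B, AB} ✓
  I^B I^B → possible child types {B} ✗
  I^B i → possible child types {O, B} ✓
  i i → possible child types {O, B} ✓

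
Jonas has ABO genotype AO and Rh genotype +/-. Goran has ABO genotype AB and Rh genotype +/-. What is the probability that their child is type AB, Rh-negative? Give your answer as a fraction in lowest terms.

ABO cross AO × AB → offspring phenotypes: 1/2 A, 1/4 B, 1/4 AB.
Rh cross +/- × +/- → 3/4 Rh+, 1/4 Rh-.
Independent loci: P(type AB, Rh-negative) = 1/4 × 1/4 = 1/16.

1/16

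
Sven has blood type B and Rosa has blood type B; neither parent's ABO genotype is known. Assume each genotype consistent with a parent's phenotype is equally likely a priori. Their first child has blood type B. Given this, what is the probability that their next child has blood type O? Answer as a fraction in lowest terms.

1/20

Possible genotypes: Sven ∈ {I^B I^B, I^B i}; Rosa ∈ {I^B I^B, I^B i}.
Weight each parental genotype pair by prior × P(type-B child):
  I^B I^B × I^B I^B: posterior weight 4/15; P(next child type O) = 0.
  I^B I^B × I^B i: posterior weight 4/15; P(next child type O) = 0.
  I^B i × I^B I^B: posterior weight 4/15; P(next child type O) = 0.
  I^B i × I^B i: posterior weight 1/5; P(next child type O) = 1/4.
Weighted sum = 1/20.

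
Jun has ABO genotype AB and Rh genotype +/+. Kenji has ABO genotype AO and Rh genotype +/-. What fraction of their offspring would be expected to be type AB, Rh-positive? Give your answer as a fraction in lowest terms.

1/4

ABO cross AB × AO → offspring phenotypes: 1/2 A, 1/4 B, 1/4 AB.
Rh cross +/+ × +/- → 1 Rh+.
Independent loci: P(type AB, Rh-positive) = 1/4 × 1 = 1/4.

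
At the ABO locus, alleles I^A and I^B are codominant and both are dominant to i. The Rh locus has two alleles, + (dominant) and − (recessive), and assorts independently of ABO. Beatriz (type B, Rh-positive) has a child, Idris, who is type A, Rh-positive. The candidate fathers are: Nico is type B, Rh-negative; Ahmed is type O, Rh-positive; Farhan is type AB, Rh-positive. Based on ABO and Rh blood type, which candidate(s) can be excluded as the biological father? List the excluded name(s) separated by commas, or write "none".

Nico, Ahmed

A candidate is excluded only if no genotype consistent with his phenotype could produce a type A, Rh-positive child with a type B, Rh-positive mother.
Nico (type B, Rh-): no genotype consistent with that phenotype can produce a type-A Rh+ child with a type-B mother.
Ahmed (type O, Rh+): no genotype consistent with that phenotype can produce a type-A Rh+ child with a type-B mother.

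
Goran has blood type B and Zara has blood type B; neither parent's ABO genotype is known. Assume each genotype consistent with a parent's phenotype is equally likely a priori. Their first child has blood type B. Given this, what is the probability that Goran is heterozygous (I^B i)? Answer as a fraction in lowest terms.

Possible genotypes: Goran ∈ {I^B I^B, I^B i}; Zara ∈ {I^B I^B, I^B i}.
Weight each parental genotype pair by prior × P(type-B child):
  I^B I^B × I^B I^B: posterior weight 4/15.
  I^B I^B × I^B i: posterior weight 4/15.
  I^B i × I^B I^B: posterior weight 4/15.
  I^B i × I^B i: posterior weight 1/5.
Sum the posterior weight over pairs where Goran is I^B i: 7/15.

7/15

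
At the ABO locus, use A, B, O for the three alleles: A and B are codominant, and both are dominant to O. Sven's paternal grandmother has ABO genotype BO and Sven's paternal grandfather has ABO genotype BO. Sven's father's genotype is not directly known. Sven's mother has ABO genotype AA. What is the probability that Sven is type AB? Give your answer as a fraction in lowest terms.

Sven's father's ABO genotype from BO × BO: 1/4 BB, 1/2 BO, 1/4 OO.
Crossing each possibility with the mother AA and summing P(type AB): 1/4·1 + 1/2·1/2 + 1/4·0 = 1/2.

1/2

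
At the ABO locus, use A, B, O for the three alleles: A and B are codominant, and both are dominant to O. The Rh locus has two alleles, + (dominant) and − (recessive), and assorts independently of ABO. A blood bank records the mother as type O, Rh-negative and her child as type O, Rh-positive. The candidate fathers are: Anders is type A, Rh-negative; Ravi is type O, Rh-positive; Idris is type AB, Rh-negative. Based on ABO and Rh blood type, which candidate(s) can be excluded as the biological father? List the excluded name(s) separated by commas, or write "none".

A candidate is excluded only if no genotype consistent with his phenotype could produce a type O, Rh-positive child with a type O, Rh-negative mother.
Anders (type A, Rh-): no genotype consistent with that phenotype can produce a type-O Rh+ child with a type-O mother.
Idris (type AB, Rh-): no genotype consistent with that phenotype can produce a type-O Rh+ child with a type-O mother.

Anders, Idris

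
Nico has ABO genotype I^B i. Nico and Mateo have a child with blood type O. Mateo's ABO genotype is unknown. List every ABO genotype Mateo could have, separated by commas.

For each candidate genotype of Mateo, check whether crossing it with I^B i can produce every observed child phenotype.
  I^A I^A → possible child types {A, AB} ✗
  I^A I^B → possible child types {A, B, AB} ✗
  I^A i → possible child types {O, A, B, AB} ✓
  I^B I^B → possible child types {B} ✗
  I^B i → possible child types {O, B} ✓
  i i → possible child types {O, B} ✓

I^A i, I^B i, i i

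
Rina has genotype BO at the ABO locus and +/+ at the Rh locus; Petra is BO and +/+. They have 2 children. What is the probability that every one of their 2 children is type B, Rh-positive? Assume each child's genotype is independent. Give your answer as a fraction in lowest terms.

ABO cross BO × BO → 1/4 O, 3/4 B.
Rh cross +/+ × +/+ → 1 Rh+; so P(type B, Rh-positive) = 3/4 × 1 = 3/4 per child.
All 2 independent: (3/4)^2 = 9/16.

9/16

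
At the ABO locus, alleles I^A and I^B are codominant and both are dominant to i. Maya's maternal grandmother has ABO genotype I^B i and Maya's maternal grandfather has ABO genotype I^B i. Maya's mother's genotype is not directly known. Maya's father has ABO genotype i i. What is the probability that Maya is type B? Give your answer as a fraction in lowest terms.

Maya's mother's ABO genotype from I^B i × I^B i: 1/4 I^B I^B, 1/2 I^B i, 1/4 i i.
Crossing each possibility with the father i i and summing P(type B): 1/4·1 + 1/2·1/2 + 1/4·0 = 1/2.

1/2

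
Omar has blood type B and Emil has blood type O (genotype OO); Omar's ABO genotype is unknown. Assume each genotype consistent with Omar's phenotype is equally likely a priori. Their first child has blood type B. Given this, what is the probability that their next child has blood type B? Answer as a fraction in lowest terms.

Possible genotypes: Omar ∈ {BB, BO}; Emil ∈ {OO}.
Weight each parental genotype pair by prior × P(type-B child):
  BB × OO: posterior weight 2/3; P(next child type B) = 1.
  BO × OO: posterior weight 1/3; P(next child type B) = 1/2.
Weighted sum = 5/6.

5/6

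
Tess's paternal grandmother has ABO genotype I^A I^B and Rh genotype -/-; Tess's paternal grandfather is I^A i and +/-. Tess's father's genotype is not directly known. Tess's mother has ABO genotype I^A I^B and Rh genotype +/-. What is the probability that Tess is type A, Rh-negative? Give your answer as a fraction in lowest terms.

9/64

Tess's father's ABO genotype from I^A I^B × I^A i: 1/4 I^A I^A, 1/4 I^A I^B, 1/4 I^A i, 1/4 I^B i.
Crossing each possibility with the mother I^A I^B and summing P(type A): 1/4·1/2 + 1/4·1/4 + 1/4·1/2 + 1/4·1/4 = 3/8.
Similarly for Rh via the father's Rh distribution: P(Rh-) = 3/8.
Independent loci: 3/8 × 3/8 = 9/64.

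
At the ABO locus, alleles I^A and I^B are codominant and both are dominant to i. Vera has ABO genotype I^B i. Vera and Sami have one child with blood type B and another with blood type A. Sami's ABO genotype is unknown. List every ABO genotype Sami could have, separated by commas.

For each candidate genotype of Sami, check whether crossing it with I^B i can produce every observed child phenotype.
  I^A I^A → possible child types {A, AB} ✗
  I^A I^B → possible child types {A, B, AB} ✓
  I^A i → possible child types {O, A, B, AB} ✓
  I^B I^B → possible child types {B} ✗
  I^B i → possible child types {O, B} ✗
  i i → possible child types {O, B} ✗

I^A I^B, I^A i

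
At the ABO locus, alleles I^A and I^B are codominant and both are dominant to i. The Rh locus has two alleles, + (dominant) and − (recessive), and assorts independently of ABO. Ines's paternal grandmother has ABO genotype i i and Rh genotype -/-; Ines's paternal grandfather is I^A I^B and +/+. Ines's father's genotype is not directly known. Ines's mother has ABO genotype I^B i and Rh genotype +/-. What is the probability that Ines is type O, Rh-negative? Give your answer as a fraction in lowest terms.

1/16

Ines's father's ABO genotype from i i × I^A I^B: 1/2 I^A i, 1/2 I^B i.
Crossing each possibility with the mother I^B i and summing P(type O): 1/2·1/4 + 1/2·1/4 = 1/4.
Similarly for Rh via the father's Rh distribution: P(Rh-) = 1/4.
Independent loci: 1/4 × 1/4 = 1/16.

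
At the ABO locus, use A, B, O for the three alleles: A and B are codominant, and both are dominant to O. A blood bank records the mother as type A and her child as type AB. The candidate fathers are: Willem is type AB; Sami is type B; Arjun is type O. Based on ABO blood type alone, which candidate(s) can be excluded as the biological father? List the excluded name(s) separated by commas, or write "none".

A candidate is excluded only if no genotype consistent with his phenotype could produce a type AB child with a type A mother.
Arjun (type O): no genotype consistent with that phenotype can produce a type-AB child with a type-A mother.

Arjun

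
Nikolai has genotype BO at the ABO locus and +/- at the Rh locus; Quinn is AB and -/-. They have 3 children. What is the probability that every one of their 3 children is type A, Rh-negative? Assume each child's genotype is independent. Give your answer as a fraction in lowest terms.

ABO cross BO × AB → 1/4 A, 1/2 B, 1/4 AB.
Rh cross +/- × -/- → 1/2 Rh+, 1/2 Rh-; so P(type A, Rh-negative) = 1/4 × 1/2 = 1/8 per child.
All 3 independent: (1/8)^3 = 1/512.

1/512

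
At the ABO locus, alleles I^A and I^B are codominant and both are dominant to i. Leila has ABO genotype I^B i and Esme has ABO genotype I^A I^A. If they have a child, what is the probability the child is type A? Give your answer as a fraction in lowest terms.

1/2

ABO cross I^B i × I^A I^A → offspring phenotypes: 1/2 A, 1/2 AB.
So P(type A) = 1/2.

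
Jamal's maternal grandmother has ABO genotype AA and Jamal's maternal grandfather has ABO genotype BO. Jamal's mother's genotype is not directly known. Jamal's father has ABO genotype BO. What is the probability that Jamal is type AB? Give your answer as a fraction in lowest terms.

1/4

Jamal's mother's ABO genotype from AA × BO: 1/2 AB, 1/2 AO.
Crossing each possibility with the father BO and summing P(type AB): 1/2·1/4 + 1/2·1/4 = 1/4.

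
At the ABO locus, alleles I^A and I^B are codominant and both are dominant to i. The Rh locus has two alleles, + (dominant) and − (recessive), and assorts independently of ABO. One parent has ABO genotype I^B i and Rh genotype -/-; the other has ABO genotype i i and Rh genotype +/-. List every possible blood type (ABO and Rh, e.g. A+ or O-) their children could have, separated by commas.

Gametes from I^B i × i i give offspring ABO genotypes I^B i, i i, i.e. phenotypes O, B.
Rh cross -/- × +/- → phenotypes Rh+, Rh-.
Combining independently: O+, O-, B+, B-.

O+, O-, B+, B-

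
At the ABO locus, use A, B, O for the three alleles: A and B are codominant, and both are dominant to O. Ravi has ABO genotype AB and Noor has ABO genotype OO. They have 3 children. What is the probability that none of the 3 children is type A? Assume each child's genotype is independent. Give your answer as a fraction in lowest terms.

1/8

ABO cross AB × OO → 1/2 A, 1/2 B.
So P(type A) = 1/2 per child.
P(not type A) = 1/2 for one child; (1/2)^3 = 1/8.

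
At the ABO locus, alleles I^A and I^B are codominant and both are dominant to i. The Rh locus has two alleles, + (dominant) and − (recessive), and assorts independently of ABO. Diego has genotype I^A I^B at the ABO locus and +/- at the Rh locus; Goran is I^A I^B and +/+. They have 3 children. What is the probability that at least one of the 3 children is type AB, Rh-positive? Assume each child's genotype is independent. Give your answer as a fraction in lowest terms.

ABO cross I^A I^B × I^A I^B → 1/4 A, 1/4 B, 1/2 AB.
Rh cross +/- × +/+ → 1 Rh+; so P(type AB, Rh-positive) = 1/2 × 1 = 1/2 per child.
P(none) = (1/2)^3 = 1/8; P(at least one) = 1 − 1/8 = 7/8.

7/8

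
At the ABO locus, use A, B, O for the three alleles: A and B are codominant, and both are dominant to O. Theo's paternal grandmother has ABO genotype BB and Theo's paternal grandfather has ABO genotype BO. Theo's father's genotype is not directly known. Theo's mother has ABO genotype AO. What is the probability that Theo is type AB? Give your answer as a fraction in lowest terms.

Theo's father's ABO genotype from BB × BO: 1/2 BB, 1/2 BO.
Crossing each possibility with the mother AO and summing P(type AB): 1/2·1/2 + 1/2·1/4 = 3/8.

3/8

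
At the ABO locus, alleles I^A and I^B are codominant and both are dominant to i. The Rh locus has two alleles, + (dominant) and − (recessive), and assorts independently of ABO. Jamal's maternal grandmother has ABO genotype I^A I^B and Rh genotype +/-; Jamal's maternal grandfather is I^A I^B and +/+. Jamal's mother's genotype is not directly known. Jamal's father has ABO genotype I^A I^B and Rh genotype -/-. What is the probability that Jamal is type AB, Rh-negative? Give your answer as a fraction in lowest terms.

Jamal's mother's ABO genotype from I^A I^B × I^A I^B: 1/4 I^A I^A, 1/2 I^A I^B, 1/4 I^B I^B.
Crossing each possibility with the father I^A I^B and summing P(type AB): 1/4·1/2 + 1/2·1/2 + 1/4·1/2 = 1/2.
Similarly for Rh via the mother's Rh distribution: P(Rh-) = 1/4.
Independent loci: 1/2 × 1/4 = 1/8.

1/8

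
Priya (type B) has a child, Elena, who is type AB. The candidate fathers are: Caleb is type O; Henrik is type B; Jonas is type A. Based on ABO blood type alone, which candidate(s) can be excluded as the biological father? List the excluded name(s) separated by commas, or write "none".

Caleb, Henrik

A candidate is excluded only if no genotype consistent with his phenotype could produce a type AB child with a type B mother.
Caleb (type O): no genotype consistent with that phenotype can produce a type-AB child with a type-B mother.
Henrik (type B): no genotype consistent with that phenotype can produce a type-AB child with a type-B mother.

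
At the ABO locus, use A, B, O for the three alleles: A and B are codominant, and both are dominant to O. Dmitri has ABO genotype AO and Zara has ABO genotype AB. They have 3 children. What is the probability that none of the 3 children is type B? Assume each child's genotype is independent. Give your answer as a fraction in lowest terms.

ABO cross AO × AB → 1/2 A, 1/4 B, 1/4 AB.
So P(type B) = 1/4 per child.
P(not type B) = 3/4 for one child; (3/4)^3 = 27/64.

27/64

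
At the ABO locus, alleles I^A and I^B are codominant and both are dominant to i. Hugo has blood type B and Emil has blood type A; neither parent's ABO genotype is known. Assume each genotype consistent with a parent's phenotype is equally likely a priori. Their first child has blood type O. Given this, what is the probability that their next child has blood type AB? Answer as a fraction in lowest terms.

Possible genotypes: Hugo ∈ {I^B I^B, I^B i}; Emil ∈ {I^A I^A, I^A i}.
Weight each parental genotype pair by prior × P(type-O child):
  I^B i × I^A i: posterior weight 1; P(next child type AB) = 1/4.
Weighted sum = 1/4.

1/4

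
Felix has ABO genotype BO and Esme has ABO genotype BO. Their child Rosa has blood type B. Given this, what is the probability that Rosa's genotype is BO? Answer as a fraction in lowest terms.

Cross BO × BO → 1/4 BB, 1/2 BO, 1/4 OO.
Type-B genotypes among offspring: BB (1/4), BO (1/2); total 3/4.
P(BO | type B) = (1/2) / (3/4) = 2/3.

2/3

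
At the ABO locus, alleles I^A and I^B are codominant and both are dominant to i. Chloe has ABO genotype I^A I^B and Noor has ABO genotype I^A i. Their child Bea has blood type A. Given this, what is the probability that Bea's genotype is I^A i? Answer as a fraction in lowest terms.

Cross I^A I^B × I^A i → 1/4 I^A I^A, 1/4 I^A I^B, 1/4 I^A i, 1/4 I^B i.
Type-A genotypes among offspring: I^A I^A (1/4), I^A i (1/4); total 1/2.
P(I^A i | type A) = (1/4) / (1/2) = 1/2.

1/2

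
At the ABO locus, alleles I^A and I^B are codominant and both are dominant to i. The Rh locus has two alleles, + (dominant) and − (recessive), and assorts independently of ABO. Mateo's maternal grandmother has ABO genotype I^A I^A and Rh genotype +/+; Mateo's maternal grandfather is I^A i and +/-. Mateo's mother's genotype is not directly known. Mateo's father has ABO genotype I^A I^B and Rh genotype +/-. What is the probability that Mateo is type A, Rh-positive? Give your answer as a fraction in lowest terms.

Mateo's mother's ABO genotype from I^A I^A × I^A i: 1/2 I^A I^A, 1/2 I^A i.
Crossing each possibility with the father I^A I^B and summing P(type A): 1/2·1/2 + 1/2·1/2 = 1/2.
Similarly for Rh via the mother's Rh distribution: P(Rh+) = 7/8.
Independent loci: 1/2 × 7/8 = 7/16.

7/16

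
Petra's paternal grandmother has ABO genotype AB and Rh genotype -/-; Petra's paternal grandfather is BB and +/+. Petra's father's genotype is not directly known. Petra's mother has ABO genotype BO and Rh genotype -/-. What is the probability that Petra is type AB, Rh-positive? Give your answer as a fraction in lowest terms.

Petra's father's ABO genotype from AB × BB: 1/2 AB, 1/2 BB.
Crossing each possibility with the mother BO and summing P(type AB): 1/2·1/4 + 1/2·0 = 1/8.
Similarly for Rh via the father's Rh distribution: P(Rh+) = 1/2.
Independent loci: 1/8 × 1/2 = 1/16.

1/16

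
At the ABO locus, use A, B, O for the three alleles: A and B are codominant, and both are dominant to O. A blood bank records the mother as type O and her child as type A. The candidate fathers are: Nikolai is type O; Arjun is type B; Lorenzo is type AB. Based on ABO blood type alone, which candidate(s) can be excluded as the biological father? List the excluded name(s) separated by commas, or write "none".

A candidate is excluded only if no genotype consistent with his phenotype could produce a type A child with a type O mother.
Nikolai (type O): no genotype consistent with that phenotype can produce a type-A child with a type-O mother.
Arjun (type B): no genotype consistent with that phenotype can produce a type-A child with a type-O mother.

Nikolai, Arjun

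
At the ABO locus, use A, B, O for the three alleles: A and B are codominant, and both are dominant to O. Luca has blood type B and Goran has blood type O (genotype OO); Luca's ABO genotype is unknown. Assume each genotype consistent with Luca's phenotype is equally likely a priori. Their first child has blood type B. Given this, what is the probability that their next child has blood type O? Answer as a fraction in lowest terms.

Possible genotypes: Luca ∈ {BB, BO}; Goran ∈ {OO}.
Weight each parental genotype pair by prior × P(type-B child):
  BB × OO: posterior weight 2/3; P(next child type O) = 0.
  BO × OO: posterior weight 1/3; P(next child type O) = 1/2.
Weighted sum = 1/6.

1/6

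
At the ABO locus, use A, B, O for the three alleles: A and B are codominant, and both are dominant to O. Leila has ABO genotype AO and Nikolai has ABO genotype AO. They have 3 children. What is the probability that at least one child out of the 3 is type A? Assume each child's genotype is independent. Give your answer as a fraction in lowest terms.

63/64

ABO cross AO × AO → 1/4 O, 3/4 A.
So P(type A) = 3/4 per child.
P(none) = (1/4)^3 = 1/64; P(at least one) = 1 − 1/64 = 63/64.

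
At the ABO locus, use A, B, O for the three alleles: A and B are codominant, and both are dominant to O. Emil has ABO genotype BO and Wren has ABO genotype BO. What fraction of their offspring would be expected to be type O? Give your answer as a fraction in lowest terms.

1/4

ABO cross BO × BO → offspring phenotypes: 1/4 O, 3/4 B.
So P(type O) = 1/4.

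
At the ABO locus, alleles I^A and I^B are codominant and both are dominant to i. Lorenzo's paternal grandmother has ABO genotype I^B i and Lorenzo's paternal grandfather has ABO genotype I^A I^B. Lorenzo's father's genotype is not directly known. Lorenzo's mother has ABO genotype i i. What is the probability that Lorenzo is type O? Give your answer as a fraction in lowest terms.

1/4

Lorenzo's father's ABO genotype from I^B i × I^A I^B: 1/4 I^A I^B, 1/4 I^A i, 1/4 I^B I^B, 1/4 I^B i.
Crossing each possibility with the mother i i and summing P(type O): 1/4·0 + 1/4·1/2 + 1/4·0 + 1/4·1/2 = 1/4.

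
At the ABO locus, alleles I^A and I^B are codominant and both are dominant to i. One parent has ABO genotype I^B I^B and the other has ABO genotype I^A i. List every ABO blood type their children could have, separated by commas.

B, AB

Gametes from I^B I^B × I^A i give offspring ABO genotypes I^A I^B, I^B i, i.e. phenotypes B, AB.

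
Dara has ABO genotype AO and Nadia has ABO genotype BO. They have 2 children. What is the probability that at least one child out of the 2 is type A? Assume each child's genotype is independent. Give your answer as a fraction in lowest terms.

7/16

ABO cross AO × BO → 1/4 O, 1/4 A, 1/4 B, 1/4 AB.
So P(type A) = 1/4 per child.
P(none) = (3/4)^2 = 9/16; P(at least one) = 1 − 9/16 = 7/16.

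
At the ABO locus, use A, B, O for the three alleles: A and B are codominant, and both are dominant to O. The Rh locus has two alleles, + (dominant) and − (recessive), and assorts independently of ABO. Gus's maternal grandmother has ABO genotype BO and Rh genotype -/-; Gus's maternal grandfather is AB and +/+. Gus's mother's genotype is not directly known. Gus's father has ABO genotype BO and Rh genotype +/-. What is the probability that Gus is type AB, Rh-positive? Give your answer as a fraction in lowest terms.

Gus's mother's ABO genotype from BO × AB: 1/4 AB, 1/4 AO, 1/4 BB, 1/4 BO.
Crossing each possibility with the father BO and summing P(type AB): 1/4·1/4 + 1/4·1/4 + 1/4·0 + 1/4·0 = 1/8.
Similarly for Rh via the mother's Rh distribution: P(Rh+) = 3/4.
Independent loci: 1/8 × 3/4 = 3/32.

3/32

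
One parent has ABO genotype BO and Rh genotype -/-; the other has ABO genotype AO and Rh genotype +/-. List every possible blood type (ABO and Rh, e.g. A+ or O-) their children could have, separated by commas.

Gametes from BO × AO give offspring ABO genotypes AB, AO, BO, OO, i.e. phenotypes O, A, B, AB.
Rh cross -/- × +/- → phenotypes Rh+, Rh-.
Combining independently: O+, O-, A+, A-, B+, B-, AB+, AB-.

O+, O-, A+, A-, B+, B-, AB+, AB-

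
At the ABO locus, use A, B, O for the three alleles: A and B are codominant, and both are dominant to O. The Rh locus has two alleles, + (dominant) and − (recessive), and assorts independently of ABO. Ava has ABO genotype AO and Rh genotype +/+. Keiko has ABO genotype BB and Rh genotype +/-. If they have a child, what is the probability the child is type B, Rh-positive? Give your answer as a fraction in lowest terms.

1/2

ABO cross AO × BB → offspring phenotypes: 1/2 B, 1/2 AB.
Rh cross +/+ × +/- → 1 Rh+.
Independent loci: P(type B, Rh-positive) = 1/2 × 1 = 1/2.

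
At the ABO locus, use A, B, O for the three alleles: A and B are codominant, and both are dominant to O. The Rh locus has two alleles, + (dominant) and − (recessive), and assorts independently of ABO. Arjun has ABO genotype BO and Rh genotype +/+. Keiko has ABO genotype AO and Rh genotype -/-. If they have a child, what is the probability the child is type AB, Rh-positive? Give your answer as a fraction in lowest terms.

1/4

ABO cross BO × AO → offspring phenotypes: 1/4 O, 1/4 A, 1/4 B, 1/4 AB.
Rh cross +/+ × -/- → 1 Rh+.
Independent loci: P(type AB, Rh-positive) = 1/4 × 1 = 1/4.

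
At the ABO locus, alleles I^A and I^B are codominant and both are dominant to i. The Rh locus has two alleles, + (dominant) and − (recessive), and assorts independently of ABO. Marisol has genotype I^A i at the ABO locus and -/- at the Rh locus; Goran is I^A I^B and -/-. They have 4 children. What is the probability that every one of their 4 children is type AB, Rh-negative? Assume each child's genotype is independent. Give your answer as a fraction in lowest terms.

ABO cross I^A i × I^A I^B → 1/2 A, 1/4 B, 1/4 AB.
Rh cross -/- × -/- → 1 Rh-; so P(type AB, Rh-negative) = 1/4 × 1 = 1/4 per child.
All 4 independent: (1/4)^4 = 1/256.

1/256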